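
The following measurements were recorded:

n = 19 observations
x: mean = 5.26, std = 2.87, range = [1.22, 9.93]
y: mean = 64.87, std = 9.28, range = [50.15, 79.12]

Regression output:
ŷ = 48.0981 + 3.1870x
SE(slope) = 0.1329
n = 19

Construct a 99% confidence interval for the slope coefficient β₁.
The 99% CI for β₁ is (2.8018, 3.5722)

Confidence interval for the slope:

The 99% CI for β₁ is: β̂₁ ± t*(α/2, n-2) × SE(β̂₁)

Step 1: Find critical t-value
- Confidence level = 0.99
- Degrees of freedom = n - 2 = 19 - 2 = 17
- t*(α/2, 17) = 2.8982

Step 2: Calculate margin of error
Margin = 2.8982 × 0.1329 = 0.3852

Step 3: Construct interval
CI = 3.1870 ± 0.3852
CI = (2.8018, 3.5722)

Interpretation: We are 99% confident that the true slope β₁ lies between 2.8018 and 3.5722.
Since 0 is outside the interval, a two-sided test at α = 0.01 would reject H₀: β₁ = 0.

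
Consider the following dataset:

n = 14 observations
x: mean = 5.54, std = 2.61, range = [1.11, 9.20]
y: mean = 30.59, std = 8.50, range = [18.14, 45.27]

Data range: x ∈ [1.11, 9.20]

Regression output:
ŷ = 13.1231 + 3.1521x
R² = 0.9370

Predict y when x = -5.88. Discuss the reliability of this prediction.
ŷ = -5.4112 (extrapolation — x = -5.88 lies outside [1.11, 9.20], so reliability is low).

Prediction calculation:
ŷ = 13.1231 + 3.1521 × (-5.88)
ŷ = -5.4112

Reliability:
- Data range: x ∈ [1.11, 9.20]
- Prediction point: x = -5.88 is 6.99 units below the observed range → this is EXTRAPOLATION, not interpolation

Why that matters here:
- There are no observations near this x to validate the fitted line there
- Real relationships often flatten, saturate, or turn nonlinear at extremes
- The standard error of prediction grows with (x − x̄)², and x = -5.88 is far from x̄ = 5.54

The R² = 0.9370 only validates the fit within [1.11, 9.20]; treat ŷ = -5.4112 with caution.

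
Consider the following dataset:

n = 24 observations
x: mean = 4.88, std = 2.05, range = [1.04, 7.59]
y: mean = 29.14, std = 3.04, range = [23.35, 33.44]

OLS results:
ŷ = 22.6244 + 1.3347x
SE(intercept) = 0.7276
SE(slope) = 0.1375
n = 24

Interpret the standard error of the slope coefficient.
The slope 1.3347 is pinned down to within about ±0.1375 (one SE) by these data — relative uncertainty 10.3%, i.e. precise.

SE(β̂₁) = 0.1375 says: if we drew many samples of n = 24 from the same population and refit each time, the fitted slopes would scatter with a standard deviation of roughly 0.1375 around the true β₁.

Relative precision:
- SE / |β̂₁| = 0.1375 / 1.3347 = 10.3%
- Rule of thumb (under 20%: precise; 20% to under 50%: moderately precise; 50% or more: imprecise) → precise

Link to interval estimation: a confidence interval for β₁ is β̂₁ ± t* × 0.1375, so SE sets the half-width per unit of t*.

What drives SE(β̂₁): wider spread of x values → smaller SE; larger n (here n = 24) → smaller SE; more residual scatter → larger SE.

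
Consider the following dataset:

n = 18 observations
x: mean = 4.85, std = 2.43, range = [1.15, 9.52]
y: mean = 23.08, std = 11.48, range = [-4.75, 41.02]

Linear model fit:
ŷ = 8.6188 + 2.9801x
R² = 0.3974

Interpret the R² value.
R² = 0.3974 means 39.74% of the variation in y is explained by the linear relationship with x. This indicates a moderate fit.

R² = 1 − SS_res/SS_tot compares the residual scatter to the total scatter of y about its mean.

Here R² = 0.3974:
- Explained: 39.74% of the variation in y
- Unexplained (residual): 100% − 39.74% = 60.26%
- Rule of thumb (below 0.3 weak; 0.3 to below 0.7 moderate; 0.7 and above strong) → moderate

Equivalently, for simple linear regression R² = r², so |r| = √0.3974 ≈ 0.6304.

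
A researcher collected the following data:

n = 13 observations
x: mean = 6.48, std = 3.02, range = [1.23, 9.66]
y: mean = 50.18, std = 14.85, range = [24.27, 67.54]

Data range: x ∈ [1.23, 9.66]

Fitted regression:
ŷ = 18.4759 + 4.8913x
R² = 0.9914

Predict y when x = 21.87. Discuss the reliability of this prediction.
ŷ = 125.4486, but this is extrapolation (above the data range [1.23, 9.66]) and may be unreliable.

Prediction calculation:
ŷ = 18.4759 + 4.8913 × 21.87
ŷ = 125.4486

Reliability:
- Data range: x ∈ [1.23, 9.66]
- Prediction point: x = 21.87 is 12.21 units above the observed range → this is EXTRAPOLATION, not interpolation

Why that matters here:
- The standard error of prediction grows with (x − x̄)², and x = 21.87 is far from x̄ = 6.48
- Real relationships often flatten, saturate, or turn nonlinear at extremes
- The linear relationship may not hold outside the observed range

A defensible statement: 'if the linear trend continued to x = 21.87, y would be about 125.4486' — the premise is untested.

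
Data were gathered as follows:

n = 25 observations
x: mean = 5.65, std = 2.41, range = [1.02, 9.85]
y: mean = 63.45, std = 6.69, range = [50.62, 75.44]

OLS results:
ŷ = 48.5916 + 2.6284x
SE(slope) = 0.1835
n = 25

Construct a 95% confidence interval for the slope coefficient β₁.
The 95% CI for β₁ is (2.2488, 3.0080)

Confidence interval for the slope:

The 95% CI for β₁ is: β̂₁ ± t*(α/2, n-2) × SE(β̂₁)

Step 1: Find critical t-value
- Confidence level = 0.95
- Degrees of freedom = n - 2 = 25 - 2 = 23
- t*(α/2, 23) = 2.0687

Step 2: Calculate margin of error
Margin = 2.0687 × 0.1835 = 0.3796

Step 3: Construct interval
CI = 2.6284 ± 0.3796
CI = (2.2488, 3.0080)

Interpretation: each one-unit increase in x is associated with a change in mean y of between 2.2488 and 3.0080, with 95% confidence.
Since 0 is outside the interval, a two-sided test at α = 0.05 would reject H₀: β₁ = 0.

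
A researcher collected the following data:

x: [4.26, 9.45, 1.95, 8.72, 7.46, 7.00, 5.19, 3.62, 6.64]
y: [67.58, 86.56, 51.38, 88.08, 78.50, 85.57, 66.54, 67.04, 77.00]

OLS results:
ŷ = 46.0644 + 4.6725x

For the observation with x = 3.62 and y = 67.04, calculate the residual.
Residual = 4.0611

The residual is the difference between the actual value and the predicted value:

Residual = y - ŷ

Step 1: Calculate predicted value
ŷ = 46.0644 + 4.6725 × 3.62
ŷ = 62.9789

Step 2: Calculate residual
Residual = 67.04 - 62.9789
Residual = 4.0611

Sign check: y > ŷ, so the point is above the line and the fit underestimates here.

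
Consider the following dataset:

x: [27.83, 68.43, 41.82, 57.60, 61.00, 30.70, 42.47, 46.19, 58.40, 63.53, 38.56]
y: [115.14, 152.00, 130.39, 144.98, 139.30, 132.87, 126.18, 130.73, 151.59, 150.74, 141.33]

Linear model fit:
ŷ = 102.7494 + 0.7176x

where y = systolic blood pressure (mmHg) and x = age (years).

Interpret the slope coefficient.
An increase of one year in age is associated with a 0.7176 mmHg increase in predicted blood pressure.

The slope β₁ = 0.7176 gives the rate at which the fitted blood pressure changes with age.

Interpretation:
- Age up by 1 year → predicted blood pressure increases by 0.7176 mmHg
- The effect is assumed constant over the observed range of x (linearity)
- The slope describes association in these data, not necessarily a causal effect

The intercept β₀ = 102.7494 is the predicted blood pressure when age = 0; since the smallest observed x is 27.83, this is an extrapolation and mainly anchors the line.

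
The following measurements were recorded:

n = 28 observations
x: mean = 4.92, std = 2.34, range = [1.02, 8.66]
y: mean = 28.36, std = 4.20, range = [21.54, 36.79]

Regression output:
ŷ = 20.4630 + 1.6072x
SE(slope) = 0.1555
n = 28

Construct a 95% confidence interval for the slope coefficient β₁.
The 95% CI for β₁ is (1.2876, 1.9268)

Confidence interval for the slope:

The 95% CI for β₁ is: β̂₁ ± t*(α/2, n-2) × SE(β̂₁)

Step 1: Find critical t-value
- Confidence level = 0.95
- Degrees of freedom = n - 2 = 28 - 2 = 26
- t*(α/2, 26) = 2.0555

Step 2: Calculate margin of error
Margin = 2.0555 × 0.1555 = 0.3196

Step 3: Construct interval
CI = 1.6072 ± 0.3196
CI = (1.2876, 1.9268)

Interpretation: intervals built this way capture the true β₁ in 95% of repeated samples; here the plausible range for the per-unit effect of x on y is 1.2876 to 1.9268.
The interval does not include 0, suggesting a significant linear relationship.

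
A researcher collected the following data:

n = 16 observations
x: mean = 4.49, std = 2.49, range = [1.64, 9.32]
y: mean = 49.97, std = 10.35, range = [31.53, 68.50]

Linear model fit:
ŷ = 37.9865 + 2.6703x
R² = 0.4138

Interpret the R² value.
R² = 0.4138 means 41.38% of the variation in y is explained by the linear relationship with x. This indicates a moderate fit.

R² = 1 − SS_res/SS_tot compares the residual scatter to the total scatter of y about its mean.

Here R² = 0.4138:
- Explained: 41.38% of the variation in y
- Unexplained (residual): 100% − 41.38% = 58.62%
- Rule of thumb (below 0.3 weak; 0.3 to below 0.7 moderate; 0.7 and above strong) → moderate

Calculation: R² = 1 − (SS_res / SS_tot), where SS_res is the sum of squared residuals and SS_tot the total sum of squares.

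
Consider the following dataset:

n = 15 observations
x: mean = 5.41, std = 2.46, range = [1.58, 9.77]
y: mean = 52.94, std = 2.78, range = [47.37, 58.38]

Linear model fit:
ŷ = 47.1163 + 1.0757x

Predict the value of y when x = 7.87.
ŷ = 55.5821

To predict y for x = 7.87, substitute into the regression equation:

ŷ = 47.1163 + 1.0757 × 7.87
ŷ = 47.1163 + 8.4658
ŷ = 55.5821

This is a point prediction; actual observations scatter around it by roughly the residual standard deviation.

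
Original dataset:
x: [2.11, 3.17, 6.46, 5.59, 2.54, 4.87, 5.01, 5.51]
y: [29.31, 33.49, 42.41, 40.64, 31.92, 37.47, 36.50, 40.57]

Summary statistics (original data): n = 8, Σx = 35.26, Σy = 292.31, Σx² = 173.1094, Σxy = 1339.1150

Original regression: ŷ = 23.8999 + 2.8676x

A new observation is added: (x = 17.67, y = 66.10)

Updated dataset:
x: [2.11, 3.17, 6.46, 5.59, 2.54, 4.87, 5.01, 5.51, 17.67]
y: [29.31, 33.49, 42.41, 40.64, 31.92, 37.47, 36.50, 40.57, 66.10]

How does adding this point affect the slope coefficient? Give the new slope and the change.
The slope changes from 2.8676 to 2.2939 (change of -0.5737, or -20.0%).

x = 17.67 lies well outside the original x-range [2.11, 6.46] (x̄ ≈ 4.41), so this observation has high leverage and can move the slope substantially.

Step 1: Update the sums with the new point (n goes from 8 to 9)
Σx  = 35.26 + 17.67 = 52.93
Σy  = 292.31 + 66.10 = 358.41
Σx² = 173.1094 + 17.67² = 173.1094 + 312.2289 = 485.3383
Σxy = 1339.1150 + 17.67×66.10 = 1339.1150 + 1167.9870 = 2507.1020

Step 2: Recompute the slope with b₁ = (nΣxy − ΣxΣy) / (nΣx² − (Σx)²)
Numerator   = 9×2507.1020 − 52.93×358.41 = 22563.9180 − 18970.6413 = 3593.2767
Denominator = 9×485.3383 − 52.93² = 4368.0447 − 2801.5849 = 1566.4598
b₁(new) = 3593.2767 / 1566.4598 = 2.2939

(Same formula on the original sums: (8×1339.1150 − 35.26×292.31) / (8×173.1094 − 35.26²) = 406.0694 / 141.6076 = 2.8676, matching the given fit.)

Step 3: Change in slope
Δβ₁ = 2.2939 − 2.8676 = -0.5737
Relative change = -0.5737 / 2.8676 × 100% = -20.0%
→ the slope decreases when the point is added.

Because the point sits below the extension of the original line at a high-leverage x, it tilts the fit down.
In practice: examine leverage (hᵢ) and Cook's distance rather than deleting it automatically; investigate whether it comes from the same population as the rest of the sample.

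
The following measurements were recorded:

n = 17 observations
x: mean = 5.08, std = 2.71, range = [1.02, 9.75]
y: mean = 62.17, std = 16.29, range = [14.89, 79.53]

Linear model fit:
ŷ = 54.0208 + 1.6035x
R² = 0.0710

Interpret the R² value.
R² = 0.0710 means 7.10% of the variation in y is explained by the linear relationship with x. This indicates a weak fit.

R² = 1 − SS_res/SS_tot compares the residual scatter to the total scatter of y about its mean.

Here R² = 0.0710:
- Explained: 7.10% of the variation in y
- Unexplained (residual): 100% − 7.10% = 92.90%
- Rule of thumb (below 0.3 weak; 0.3 to below 0.7 moderate; 0.7 and above strong) → weak

Note: R² says nothing about causation, and a high R² does not by itself mean the linear form is appropriate — check the residuals.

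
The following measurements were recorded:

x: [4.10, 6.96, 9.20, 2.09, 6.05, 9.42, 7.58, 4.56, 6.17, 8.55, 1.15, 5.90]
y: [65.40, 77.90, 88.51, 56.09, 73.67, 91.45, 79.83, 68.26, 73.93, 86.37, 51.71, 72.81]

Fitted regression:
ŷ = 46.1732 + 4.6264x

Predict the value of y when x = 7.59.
ŷ = 81.2876

To predict y for x = 7.59, substitute into the regression equation:

ŷ = 46.1732 + 4.6264 × 7.59
ŷ = 46.1732 + 35.1144
ŷ = 81.2876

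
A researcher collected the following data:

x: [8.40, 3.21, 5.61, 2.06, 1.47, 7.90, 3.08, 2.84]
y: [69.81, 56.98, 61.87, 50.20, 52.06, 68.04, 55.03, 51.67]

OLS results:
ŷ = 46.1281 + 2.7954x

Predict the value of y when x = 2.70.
ŷ = 53.6757

x = 2.70 lies inside the observed range [1.47, 8.40], so the fitted equation applies directly:

ŷ = 46.1281 + 2.7954 × 2.70
ŷ = 46.1281 + 7.5476
ŷ = 53.6757

This is the fitted mean response at that x — an individual observation would come with a wider prediction interval.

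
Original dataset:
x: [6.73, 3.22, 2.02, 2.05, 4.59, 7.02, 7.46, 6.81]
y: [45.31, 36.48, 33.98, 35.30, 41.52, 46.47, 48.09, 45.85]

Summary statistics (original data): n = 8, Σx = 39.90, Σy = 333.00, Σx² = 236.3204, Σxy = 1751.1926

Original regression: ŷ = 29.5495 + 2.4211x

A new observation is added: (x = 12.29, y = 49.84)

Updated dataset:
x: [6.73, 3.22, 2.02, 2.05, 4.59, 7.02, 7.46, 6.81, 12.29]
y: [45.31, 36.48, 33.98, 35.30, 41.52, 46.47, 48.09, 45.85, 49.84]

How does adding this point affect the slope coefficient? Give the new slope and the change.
Adding the point moves β₁ from 2.4211 to 1.6959, i.e. it decreases by 0.7252 (-30.0%).

x = 12.29 lies well outside the original x-range [2.02, 7.46] (x̄ ≈ 4.99), so this observation has high leverage and can move the slope substantially.

Step 1: Update the sums with the new point (n goes from 8 to 9)
Σx  = 39.90 + 12.29 = 52.19
Σy  = 333.00 + 49.84 = 382.84
Σx² = 236.3204 + 12.29² = 236.3204 + 151.0441 = 387.3645
Σxy = 1751.1926 + 12.29×49.84 = 1751.1926 + 612.5336 = 2363.7262

Step 2: Recompute the slope with b₁ = (nΣxy − ΣxΣy) / (nΣx² − (Σx)²)
Numerator   = 9×2363.7262 − 52.19×382.84 = 21273.5358 − 19980.4196 = 1293.1162
Denominator = 9×387.3645 − 52.19² = 3486.2805 − 2723.7961 = 762.4844
b₁(new) = 1293.1162 / 762.4844 = 1.6959

(Same formula on the original sums: (8×1751.1926 − 39.90×333.00) / (8×236.3204 − 39.90²) = 722.8408 / 298.5532 = 2.4211, matching the given fit.)

Step 3: Change in slope
Δβ₁ = 1.6959 − 2.4211 = -0.7252
Relative change = -0.7252 / 2.4211 × 100% = -30.0%
→ the slope decreases when the point is added.

A high-leverage point only changes the slope if it is off the original line; here y = 49.84 is below the original trend, so the slope decreases.
In practice: check such a point for data-entry or measurement error; refit with and without it and report both if conclusions differ.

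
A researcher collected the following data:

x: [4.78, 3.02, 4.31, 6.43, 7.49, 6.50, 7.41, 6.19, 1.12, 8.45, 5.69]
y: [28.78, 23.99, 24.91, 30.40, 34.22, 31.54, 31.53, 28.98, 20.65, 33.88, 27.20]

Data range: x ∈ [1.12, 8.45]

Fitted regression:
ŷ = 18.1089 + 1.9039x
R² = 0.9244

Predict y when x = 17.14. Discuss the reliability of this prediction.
The equation gives ŷ = 50.7417; however x = 17.14 is 8.69 units above the observed range, so this extrapolated value should not be trusted.

Prediction calculation:
ŷ = 18.1089 + 1.9039 × 17.14
ŷ = 50.7417

Reliability:
- Data range: x ∈ [1.12, 8.45]
- Prediction point: x = 17.14 is 8.69 units above the observed range → this is EXTRAPOLATION, not interpolation

Why that matters here:
- The standard error of prediction grows with (x − x̄)², and x = 17.14 is far from x̄ = 5.58
- The linear relationship may not hold outside the observed range
- R² describes fit only over the sampled x values; it says nothing about behaviour beyond them

Report the number if required, but flag clearly that it is an extrapolation.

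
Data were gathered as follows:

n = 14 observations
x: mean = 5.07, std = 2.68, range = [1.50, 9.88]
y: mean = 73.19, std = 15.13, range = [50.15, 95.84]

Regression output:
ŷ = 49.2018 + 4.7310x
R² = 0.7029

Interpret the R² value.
R² = 0.7029 means 70.29% of the variation in y is explained by the linear relationship with x. This indicates a strong fit.

R² (coefficient of determination) measures the proportion of variance in y explained by the regression model.

Here R² = 0.7029:
- Explained: 70.29% of the variation in y
- Unexplained (residual): 100% − 70.29% = 29.71%
- Rule of thumb (below 0.3 weak; 0.3 to below 0.7 moderate; 0.7 and above strong) → strong

Equivalently, for simple linear regression R² = r², so |r| = √0.7029 ≈ 0.8384.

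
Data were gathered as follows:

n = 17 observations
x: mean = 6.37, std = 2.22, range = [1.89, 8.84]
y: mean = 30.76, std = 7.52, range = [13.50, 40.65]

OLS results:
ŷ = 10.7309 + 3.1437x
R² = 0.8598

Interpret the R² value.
The model explains 85.98% of the variance in y (R² = 0.8598), leaving 14.02% unexplained; the fit is strong.

R² (coefficient of determination) measures the proportion of variance in y explained by the regression model.

Here R² = 0.8598:
- Explained: 85.98% of the variation in y
- Unexplained (residual): 100% − 85.98% = 14.02%
- Rule of thumb (below 0.3 weak; 0.3 to below 0.7 moderate; 0.7 and above strong) → strong

Calculation: R² = 1 − (SS_res / SS_tot), where SS_res is the sum of squared residuals and SS_tot the total sum of squares.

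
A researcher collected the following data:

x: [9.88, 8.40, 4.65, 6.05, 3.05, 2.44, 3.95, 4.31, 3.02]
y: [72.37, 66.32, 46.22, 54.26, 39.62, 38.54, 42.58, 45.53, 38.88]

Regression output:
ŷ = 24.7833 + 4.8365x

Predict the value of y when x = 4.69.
ŷ = 47.4665

To predict y for x = 4.69, substitute into the regression equation:

ŷ = 24.7833 + 4.8365 × 4.69
ŷ = 24.7833 + 22.6832
ŷ = 47.4665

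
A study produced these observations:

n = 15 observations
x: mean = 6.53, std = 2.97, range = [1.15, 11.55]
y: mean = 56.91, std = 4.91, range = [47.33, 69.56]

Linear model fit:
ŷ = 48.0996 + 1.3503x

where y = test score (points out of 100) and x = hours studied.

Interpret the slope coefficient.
For each additional hour of study time, predicted test score increases by approximately 1.3503 points.

β₁ = 1.3503 is the change in predicted test score (points) per additional hour of study time.

Interpretation:
- Study time up by 1 hour → predicted test score increases by 1.3503 points
- The effect is assumed constant over the observed range of x (linearity)

(β₀ = 48.0996 is the fitted value at x = 0 and is not part of the slope interpretation.)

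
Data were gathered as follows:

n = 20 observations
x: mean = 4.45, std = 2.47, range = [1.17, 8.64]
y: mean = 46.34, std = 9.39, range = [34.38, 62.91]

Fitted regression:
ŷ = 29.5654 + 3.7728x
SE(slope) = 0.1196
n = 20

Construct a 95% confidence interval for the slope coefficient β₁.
The 95% CI for β₁ is (3.5215, 4.0241)

Confidence interval for the slope:

The 95% CI for β₁ is: β̂₁ ± t*(α/2, n-2) × SE(β̂₁)

Step 1: Find critical t-value
- Confidence level = 0.95
- Degrees of freedom = n - 2 = 20 - 2 = 18
- t*(α/2, 18) = 2.1009

Step 2: Calculate margin of error
Margin = 2.1009 × 0.1196 = 0.2513

Step 3: Construct interval
CI = 3.7728 ± 0.2513
CI = (3.5215, 4.0241)

Interpretation: We are 95% confident that the true slope β₁ lies between 3.5215 and 4.0241.
The interval does not include 0, suggesting a significant linear relationship.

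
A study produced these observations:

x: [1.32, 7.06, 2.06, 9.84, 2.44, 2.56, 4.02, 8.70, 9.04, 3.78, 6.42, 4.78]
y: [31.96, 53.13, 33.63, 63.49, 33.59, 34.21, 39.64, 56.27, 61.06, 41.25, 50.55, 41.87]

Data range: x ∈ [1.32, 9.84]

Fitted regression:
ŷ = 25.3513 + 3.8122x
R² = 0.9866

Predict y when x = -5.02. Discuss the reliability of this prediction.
ŷ = 6.2141 (extrapolation — x = -5.02 lies outside [1.32, 9.84], so reliability is low).

Prediction calculation:
ŷ = 25.3513 + 3.8122 × (-5.02)
ŷ = 6.2141

Reliability:
- Data range: x ∈ [1.32, 9.84]
- Prediction point: x = -5.02 is 6.34 units below the observed range → this is EXTRAPOLATION, not interpolation

Why that matters here:
- The standard error of prediction grows with (x − x̄)², and x = -5.02 is far from x̄ = 5.17
- There are no observations near this x to validate the fitted line there

A defensible statement: 'if the linear trend continued to x = -5.02, y would be about 6.2141' — the premise is untested.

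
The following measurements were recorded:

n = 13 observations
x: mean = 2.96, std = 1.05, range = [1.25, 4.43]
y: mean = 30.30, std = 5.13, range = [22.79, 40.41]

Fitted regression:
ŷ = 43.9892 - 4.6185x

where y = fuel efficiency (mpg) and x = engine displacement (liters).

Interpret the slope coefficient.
On average, fuel efficiency is about 4.6185 mpg lower for every extra liter of engine displacement.

The slope coefficient β₁ = -4.6185 represents the marginal effect of engine displacement on fuel efficiency.

Interpretation:
- Engine displacement up by 1 liter → predicted fuel efficiency decreases by 4.6185 mpg
- The effect is assumed constant over the observed range of x (linearity)
- The slope describes association in these data, not necessarily a causal effect

(β₀ = 43.9892 is the fitted value at x = 0 and is not part of the slope interpretation.)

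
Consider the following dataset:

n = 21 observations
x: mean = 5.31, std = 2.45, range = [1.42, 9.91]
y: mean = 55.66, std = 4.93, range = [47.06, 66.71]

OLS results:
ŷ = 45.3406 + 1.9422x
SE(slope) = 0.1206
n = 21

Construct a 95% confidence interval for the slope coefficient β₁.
The 95% CI for β₁ is (1.6898, 2.1946)

Confidence interval for the slope:

The 95% CI for β₁ is: β̂₁ ± t*(α/2, n-2) × SE(β̂₁)

Step 1: Find critical t-value
- Confidence level = 0.95
- Degrees of freedom = n - 2 = 21 - 2 = 19
- t*(α/2, 19) = 2.0930

Step 2: Calculate margin of error
Margin = 2.0930 × 0.1206 = 0.2524

Step 3: Construct interval
CI = 1.9422 ± 0.2524
CI = (1.6898, 2.1946)

Interpretation: We are 95% confident that the true slope β₁ lies between 1.6898 and 2.1946.
Both endpoints are positive, so the data support a genuinely positive slope at this confidence level.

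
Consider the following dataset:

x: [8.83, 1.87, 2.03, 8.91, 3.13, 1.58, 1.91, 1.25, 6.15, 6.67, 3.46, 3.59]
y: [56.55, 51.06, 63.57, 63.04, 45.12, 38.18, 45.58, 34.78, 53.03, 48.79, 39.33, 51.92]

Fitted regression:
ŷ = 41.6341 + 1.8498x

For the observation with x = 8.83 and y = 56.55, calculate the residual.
Residual = -1.4178

The residual is the difference between the actual value and the predicted value:

Residual = y - ŷ

Step 1: Calculate predicted value
ŷ = 41.6341 + 1.8498 × 8.83
ŷ = 57.9678

Step 2: Calculate residual
Residual = 56.55 - 57.9678
Residual = -1.4178

The residual is negative, so the observed y = 56.55 sits below the regression line (the line overestimates it by 1.4178).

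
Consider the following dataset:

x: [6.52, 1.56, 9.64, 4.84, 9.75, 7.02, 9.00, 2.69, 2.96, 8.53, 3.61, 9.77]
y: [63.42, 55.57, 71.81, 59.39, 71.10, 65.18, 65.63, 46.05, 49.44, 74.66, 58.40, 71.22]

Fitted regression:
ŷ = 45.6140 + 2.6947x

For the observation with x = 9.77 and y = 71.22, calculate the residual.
Residual = -0.7212

The residual is the difference between the actual value and the predicted value:

Residual = y - ŷ

Step 1: Calculate predicted value
ŷ = 45.6140 + 2.6947 × 9.77
ŷ = 71.9412

Step 2: Calculate residual
Residual = 71.22 - 71.9412
Residual = -0.7212

Sign check: y < ŷ, so the point is below the line and the fit overestimates here.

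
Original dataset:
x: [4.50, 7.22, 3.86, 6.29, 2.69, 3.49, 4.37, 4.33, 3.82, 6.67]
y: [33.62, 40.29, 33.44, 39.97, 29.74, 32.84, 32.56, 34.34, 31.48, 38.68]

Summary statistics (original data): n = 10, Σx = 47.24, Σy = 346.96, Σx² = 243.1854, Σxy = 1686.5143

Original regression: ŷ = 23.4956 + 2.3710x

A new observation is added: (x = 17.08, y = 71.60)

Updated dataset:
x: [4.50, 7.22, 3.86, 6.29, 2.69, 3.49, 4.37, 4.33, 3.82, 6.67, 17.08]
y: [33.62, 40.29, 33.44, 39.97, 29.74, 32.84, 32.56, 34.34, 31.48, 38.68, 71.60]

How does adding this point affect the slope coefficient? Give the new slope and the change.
Adding the point moves β₁ from 2.3710 to 2.9091, i.e. it increases by 0.5381 (+22.7%).

x = 17.08 lies well outside the original x-range [2.69, 7.22] (x̄ ≈ 4.72), so this observation has high leverage and can move the slope substantially.

Step 1: Update the sums with the new point (n goes from 10 to 11)
Σx  = 47.24 + 17.08 = 64.32
Σy  = 346.96 + 71.60 = 418.56
Σx² = 243.1854 + 17.08² = 243.1854 + 291.7264 = 534.9118
Σxy = 1686.5143 + 17.08×71.60 = 1686.5143 + 1222.9280 = 2909.4423

Step 2: Recompute the slope with b₁ = (nΣxy − ΣxΣy) / (nΣx² − (Σx)²)
Numerator   = 11×2909.4423 − 64.32×418.56 = 32003.8653 − 26921.7792 = 5082.0861
Denominator = 11×534.9118 − 64.32² = 5884.0298 − 4137.0624 = 1746.9674
b₁(new) = 5082.0861 / 1746.9674 = 2.9091

(Same formula on the original sums: (10×1686.5143 − 47.24×346.96) / (10×243.1854 − 47.24²) = 474.7526 / 200.2364 = 2.3710, matching the given fit.)

Step 3: Change in slope
Δβ₁ = 2.9091 − 2.3710 = +0.5381
Relative change = +0.5381 / 2.3710 × 100% = +22.7%
→ the slope increases when the point is added.

A high-leverage point only changes the slope if it is off the original line; here y = 71.60 is above the original trend, so the slope increases.
In practice: refit with and without it and report both if conclusions differ.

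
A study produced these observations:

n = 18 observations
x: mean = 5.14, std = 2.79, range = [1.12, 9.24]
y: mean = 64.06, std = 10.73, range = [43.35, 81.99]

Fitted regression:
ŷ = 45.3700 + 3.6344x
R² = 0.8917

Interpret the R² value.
About 89.17% of the variability in y is accounted for by the regression on x (R² = 0.8917) — a strong linear fit.

The coefficient of determination R² is the fraction of the total variation in y that the fitted line accounts for.

Here R² = 0.8917:
- Explained: 89.17% of the variation in y
- Unexplained (residual): 100% − 89.17% = 10.83%
- Rule of thumb (below 0.3 weak; 0.3 to below 0.7 moderate; 0.7 and above strong) → strong

Note: R² never decreases when predictors are added, so it should not be used alone to compare models of different size.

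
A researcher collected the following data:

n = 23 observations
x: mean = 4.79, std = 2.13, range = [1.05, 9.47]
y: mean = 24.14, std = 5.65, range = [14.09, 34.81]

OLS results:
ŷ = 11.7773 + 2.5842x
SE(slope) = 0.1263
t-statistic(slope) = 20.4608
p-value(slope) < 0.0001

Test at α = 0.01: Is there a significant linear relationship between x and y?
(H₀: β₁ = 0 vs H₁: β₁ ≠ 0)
p-value < 0.0001 < α = 0.01, so we reject H₀. The relationship is significant.

Hypothesis test for the slope coefficient:

H₀: β₁ = 0 (no linear relationship)
H₁: β₁ ≠ 0 (linear relationship exists)

Test statistic: t = β̂₁ / SE(β̂₁) = 2.5842 / 0.1263 = 20.4608

p < 0.0001: how often a slope estimate this far from 0 (in SE units) would arise by chance if β₁ were truly 0.

Decision rule: reject H₀ if p-value < α.
p-value < 0.0001 < α = 0.01 → reject H₀.

At α = 0.01 the data do provide convincing evidence of a nonzero slope.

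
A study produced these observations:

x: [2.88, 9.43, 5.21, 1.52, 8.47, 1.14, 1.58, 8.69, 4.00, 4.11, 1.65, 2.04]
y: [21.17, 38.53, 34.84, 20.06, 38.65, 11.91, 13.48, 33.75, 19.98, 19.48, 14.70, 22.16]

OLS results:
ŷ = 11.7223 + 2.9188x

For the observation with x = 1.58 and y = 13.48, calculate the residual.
Residual = -2.8540

The residual is the difference between the actual value and the predicted value:

Residual = y - ŷ

Step 1: Calculate predicted value
ŷ = 11.7223 + 2.9188 × 1.58
ŷ = 16.3340

Step 2: Calculate residual
Residual = 13.48 - 16.3340
Residual = -2.8540

The residual is negative, so the observed y = 13.48 sits below the regression line (the line overestimates it by 2.8540).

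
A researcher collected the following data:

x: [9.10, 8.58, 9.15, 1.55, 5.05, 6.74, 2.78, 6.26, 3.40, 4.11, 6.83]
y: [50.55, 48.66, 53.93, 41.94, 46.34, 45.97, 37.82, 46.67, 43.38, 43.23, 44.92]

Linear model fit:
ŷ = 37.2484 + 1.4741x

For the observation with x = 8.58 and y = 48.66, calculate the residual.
Residual = -1.2362

The residual is the difference between the actual value and the predicted value:

Residual = y - ŷ

Step 1: Calculate predicted value
ŷ = 37.2484 + 1.4741 × 8.58
ŷ = 49.8962

Step 2: Calculate residual
Residual = 48.66 - 49.8962
Residual = -1.2362

The residual is negative, so the observed y = 48.66 sits below the regression line (the line overestimates it by 1.2362).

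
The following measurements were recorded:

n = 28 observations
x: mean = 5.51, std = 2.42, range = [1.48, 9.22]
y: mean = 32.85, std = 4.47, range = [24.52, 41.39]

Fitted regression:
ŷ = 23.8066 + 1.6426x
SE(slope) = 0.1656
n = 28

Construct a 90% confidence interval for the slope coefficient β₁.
The 90% CI for β₁ is (1.3602, 1.9250)

Confidence interval for the slope:

The 90% CI for β₁ is: β̂₁ ± t*(α/2, n-2) × SE(β̂₁)

Step 1: Find critical t-value
- Confidence level = 0.9
- Degrees of freedom = n - 2 = 28 - 2 = 26
- t*(α/2, 26) = 1.7056

Step 2: Calculate margin of error
Margin = 1.7056 × 0.1656 = 0.2824

Step 3: Construct interval
CI = 1.6426 ± 0.2824
CI = (1.3602, 1.9250)

Interpretation: intervals built this way capture the true β₁ in 90% of repeated samples; here the plausible range for the per-unit effect of x on y is 1.3602 to 1.9250.
The interval does not include 0, suggesting a significant linear relationship.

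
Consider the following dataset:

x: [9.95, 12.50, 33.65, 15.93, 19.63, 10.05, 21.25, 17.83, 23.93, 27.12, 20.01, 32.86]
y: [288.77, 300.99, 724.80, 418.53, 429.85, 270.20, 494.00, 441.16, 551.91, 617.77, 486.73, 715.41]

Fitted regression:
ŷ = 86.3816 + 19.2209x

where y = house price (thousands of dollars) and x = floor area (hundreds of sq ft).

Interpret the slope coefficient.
For each additional hundred sq ft of floor area, predicted house price increases by approximately 19.2209 thousand dollars.

The slope coefficient β₁ = 19.2209 represents the marginal effect of floor area on house price.

Interpretation:
- Floor area up by 1 hundred sq ft → predicted house price increases by 19.2209 thousand dollars
- The effect is assumed constant over the observed range of x (linearity)
- The sign (+) gives the direction; the magnitude 19.2209 gives the size of the effect per hundred sq ft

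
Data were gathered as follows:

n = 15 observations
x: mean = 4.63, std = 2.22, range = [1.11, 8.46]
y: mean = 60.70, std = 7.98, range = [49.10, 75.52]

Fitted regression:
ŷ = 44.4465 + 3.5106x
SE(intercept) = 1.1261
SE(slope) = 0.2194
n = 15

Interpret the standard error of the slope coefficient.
SE(slope) = 0.2194 measures the uncertainty in the estimated slope. The coefficient is estimated precisely (SE/|β̂₁| = 6.2%).

SE(β̂₁) = s / √Sxx, where s is the residual standard deviation and Sxx = Σ(x − x̄)². It is the yardstick for how far β̂₁ = 3.5106 could plausibly be from the true slope.

Relative precision:
- SE / |β̂₁| = 0.2194 / 3.5106 = 6.2%
- Rule of thumb (under 20%: precise; 20% to under 50%: moderately precise; 50% or more: imprecise) → precise

Link to the t-test: t = β̂₁ / SE(β̂₁) = 3.5106 / 0.2194 = 16.0009, the statistic for H₀: β₁ = 0.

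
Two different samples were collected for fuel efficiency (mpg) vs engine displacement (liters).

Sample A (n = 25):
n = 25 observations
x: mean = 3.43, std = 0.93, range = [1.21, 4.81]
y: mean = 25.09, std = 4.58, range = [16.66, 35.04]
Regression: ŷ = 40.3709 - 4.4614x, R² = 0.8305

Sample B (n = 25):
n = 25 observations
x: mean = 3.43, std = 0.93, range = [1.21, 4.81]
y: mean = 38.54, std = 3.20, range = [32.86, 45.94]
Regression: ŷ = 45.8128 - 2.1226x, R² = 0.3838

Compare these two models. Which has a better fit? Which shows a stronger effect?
Model A has the better fit (R² = 0.8305 vs 0.3838). Model A shows the stronger effect (|β₁| = 4.4614 vs 2.1226).

Model Comparison:

Which explains more variance? (R²)
- Model A: R² = 0.8305 → 83.05% of variance in fuel efficiency explained
- Model B: R² = 0.3838 → 38.38% of variance in fuel efficiency explained
- 0.8305 > 0.3838 → Model A has the better fit

Strength of effect — compare |β₁|:
- Model A: β₁ = -4.4614 → predicted fuel efficiency falls 4.4614 mpg per additional liter of engine displacement
- Model B: β₁ = -2.1226 → predicted fuel efficiency falls 2.1226 mpg per additional liter of engine displacement
- |-4.4614| > |-2.1226| → Model A shows the stronger marginal effect

Notes:
- A better fit (higher R²) doesn't necessarily mean a more important relationship.
- A steeper slope doesn't make a better model if the scatter around the line is large.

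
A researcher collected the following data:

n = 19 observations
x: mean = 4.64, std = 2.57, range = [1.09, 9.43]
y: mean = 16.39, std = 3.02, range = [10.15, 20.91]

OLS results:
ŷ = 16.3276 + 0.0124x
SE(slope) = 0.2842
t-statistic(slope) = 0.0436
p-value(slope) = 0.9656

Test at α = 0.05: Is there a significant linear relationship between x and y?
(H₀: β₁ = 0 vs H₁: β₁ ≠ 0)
Since p-value = 0.9656 ≥ α = 0.05, fail to reject H₀ — the slope is not significantly different from 0.

Hypothesis test for the slope coefficient:

H₀: β₁ = 0 (no linear relationship)
H₁: β₁ ≠ 0 (linear relationship exists)

Test statistic: t = β̂₁ / SE(β̂₁) = 0.0124 / 0.2842 = 0.0436

p = 0.9656: how often a slope estimate this far from 0 (in SE units) would arise by chance if β₁ were truly 0.

Decision rule: reject H₀ if p-value < α.
p-value = 0.9656 ≥ α = 0.05 → fail to reject H₀.

There is not sufficient evidence at the 5% significance level to conclude that a linear relationship exists between x and y.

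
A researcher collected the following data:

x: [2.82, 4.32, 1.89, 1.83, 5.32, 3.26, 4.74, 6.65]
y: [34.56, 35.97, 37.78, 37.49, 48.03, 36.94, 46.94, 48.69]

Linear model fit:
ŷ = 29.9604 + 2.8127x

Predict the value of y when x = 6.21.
ŷ = 47.4273

x = 6.21 lies inside the observed range [1.83, 6.65], so the fitted equation applies directly:

ŷ = 29.9604 + 2.8127 × 6.21
ŷ = 29.9604 + 17.4669
ŷ = 47.4273

This is the fitted mean response at that x — an individual observation would come with a wider prediction interval.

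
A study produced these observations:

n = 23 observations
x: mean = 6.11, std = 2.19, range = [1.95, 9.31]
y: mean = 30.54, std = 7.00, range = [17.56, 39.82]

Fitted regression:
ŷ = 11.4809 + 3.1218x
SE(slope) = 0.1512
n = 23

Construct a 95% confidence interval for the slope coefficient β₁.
The 95% CI for β₁ is (2.8074, 3.4362)

Confidence interval for the slope:

The 95% CI for β₁ is: β̂₁ ± t*(α/2, n-2) × SE(β̂₁)

Step 1: Find critical t-value
- Confidence level = 0.95
- Degrees of freedom = n - 2 = 23 - 2 = 21
- t*(α/2, 21) = 2.0796

Step 2: Calculate margin of error
Margin = 2.0796 × 0.1512 = 0.3144

Step 3: Construct interval
CI = 3.1218 ± 0.3144
CI = (2.8074, 3.4362)

Interpretation: intervals built this way capture the true β₁ in 95% of repeated samples; here the plausible range for the per-unit effect of x on y is 2.8074 to 3.4362.
The interval does not include 0, suggesting a significant linear relationship.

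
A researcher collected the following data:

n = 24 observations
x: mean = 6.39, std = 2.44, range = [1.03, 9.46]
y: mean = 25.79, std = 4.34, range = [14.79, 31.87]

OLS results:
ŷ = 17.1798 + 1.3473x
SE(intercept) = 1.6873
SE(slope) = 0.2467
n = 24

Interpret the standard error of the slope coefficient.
SE(β̂₁) = 0.2467 is the estimated standard deviation of the slope estimate across repeated samples; relative to β̂₁ = 1.3473 that is 18.3%, a precise estimate.

SE(β̂₁) = s / √Sxx, where s is the residual standard deviation and Sxx = Σ(x − x̄)². It is the yardstick for how far β̂₁ = 1.3473 could plausibly be from the true slope.

Relative precision:
- SE / |β̂₁| = 0.2467 / 1.3473 = 18.3%
- Rule of thumb (under 20%: precise; 20% to under 50%: moderately precise; 50% or more: imprecise) → precise

Rough 95% range (±2 SE): 1.3473 ± 0.4934 → (0.8539, 1.8407).

What drives SE(β̂₁): wider spread of x values → smaller SE.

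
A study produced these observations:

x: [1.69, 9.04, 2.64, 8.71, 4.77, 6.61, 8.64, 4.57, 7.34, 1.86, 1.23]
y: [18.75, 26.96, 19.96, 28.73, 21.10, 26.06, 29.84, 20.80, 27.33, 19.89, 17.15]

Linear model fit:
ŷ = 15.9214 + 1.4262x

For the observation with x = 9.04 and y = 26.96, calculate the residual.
Residual = -1.8542

The residual is the difference between the actual value and the predicted value:

Residual = y - ŷ

Step 1: Calculate predicted value
ŷ = 15.9214 + 1.4262 × 9.04
ŷ = 28.8142

Step 2: Calculate residual
Residual = 26.96 - 28.8142
Residual = -1.8542

The residual is negative, so the observed y = 26.96 sits below the regression line (the line overestimates it by 1.8542).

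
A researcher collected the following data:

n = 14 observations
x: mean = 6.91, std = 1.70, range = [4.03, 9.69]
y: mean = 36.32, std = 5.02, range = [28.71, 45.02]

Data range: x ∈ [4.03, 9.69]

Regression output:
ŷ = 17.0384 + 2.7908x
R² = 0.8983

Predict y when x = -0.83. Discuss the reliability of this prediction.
ŷ = 14.7220, but this is extrapolation (below the data range [4.03, 9.69]) and may be unreliable.

Prediction calculation:
ŷ = 17.0384 + 2.7908 × (-0.83)
ŷ = 14.7220

Reliability:
- Data range: x ∈ [4.03, 9.69]
- Prediction point: x = -0.83 is 4.86 units below the observed range → this is EXTRAPOLATION, not interpolation

Why that matters here:
- There are no observations near this x to validate the fitted line there
- The linear relationship may not hold outside the observed range

Report the number if required, but flag clearly that it is an extrapolation.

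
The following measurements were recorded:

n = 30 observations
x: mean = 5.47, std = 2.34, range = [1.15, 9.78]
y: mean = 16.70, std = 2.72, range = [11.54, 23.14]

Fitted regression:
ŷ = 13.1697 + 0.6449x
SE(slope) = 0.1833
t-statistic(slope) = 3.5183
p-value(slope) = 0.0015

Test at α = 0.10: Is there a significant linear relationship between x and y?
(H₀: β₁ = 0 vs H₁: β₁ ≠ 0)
Since p-value = 0.0015 < α = 0.10, reject H₀ — the slope is significantly different from 0.

Hypothesis test for the slope coefficient:

H₀: β₁ = 0 (no linear relationship)
H₁: β₁ ≠ 0 (linear relationship exists)

Test statistic: t = β̂₁ / SE(β̂₁) = 0.6449 / 0.1833 = 3.5183

With df = 28, the two-sided p-value for |t| = 3.5183 is 0.0015.

Decision rule: reject H₀ if p-value < α.
p-value = 0.0015 < α = 0.10 → reject H₀.

At α = 0.10 the data do provide convincing evidence of a nonzero slope.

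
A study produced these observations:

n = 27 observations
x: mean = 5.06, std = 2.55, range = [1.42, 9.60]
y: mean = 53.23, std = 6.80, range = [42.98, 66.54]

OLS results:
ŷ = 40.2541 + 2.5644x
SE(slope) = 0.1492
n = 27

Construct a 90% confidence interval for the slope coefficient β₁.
The 90% CI for β₁ is (2.3096, 2.8192)

Confidence interval for the slope:

The 90% CI for β₁ is: β̂₁ ± t*(α/2, n-2) × SE(β̂₁)

Step 1: Find critical t-value
- Confidence level = 0.9
- Degrees of freedom = n - 2 = 27 - 2 = 25
- t*(α/2, 25) = 1.7081

Step 2: Calculate margin of error
Margin = 1.7081 × 0.1492 = 0.2548

Step 3: Construct interval
CI = 2.5644 ± 0.2548
CI = (2.3096, 2.8192)

Interpretation: intervals built this way capture the true β₁ in 90% of repeated samples; here the plausible range for the per-unit effect of x on y is 2.3096 to 2.8192.
The interval does not include 0, suggesting a significant linear relationship.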